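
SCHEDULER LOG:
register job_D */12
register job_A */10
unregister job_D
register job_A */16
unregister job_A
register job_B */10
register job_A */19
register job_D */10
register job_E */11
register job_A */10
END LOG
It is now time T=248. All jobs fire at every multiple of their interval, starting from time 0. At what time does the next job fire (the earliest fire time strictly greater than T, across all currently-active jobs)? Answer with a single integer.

Op 1: register job_D */12 -> active={job_D:*/12}
Op 2: register job_A */10 -> active={job_A:*/10, job_D:*/12}
Op 3: unregister job_D -> active={job_A:*/10}
Op 4: register job_A */16 -> active={job_A:*/16}
Op 5: unregister job_A -> active={}
Op 6: register job_B */10 -> active={job_B:*/10}
Op 7: register job_A */19 -> active={job_A:*/19, job_B:*/10}
Op 8: register job_D */10 -> active={job_A:*/19, job_B:*/10, job_D:*/10}
Op 9: register job_E */11 -> active={job_A:*/19, job_B:*/10, job_D:*/10, job_E:*/11}
Op 10: register job_A */10 -> active={job_A:*/10, job_B:*/10, job_D:*/10, job_E:*/11}
  job_A: interval 10, next fire after T=248 is 250
  job_B: interval 10, next fire after T=248 is 250
  job_D: interval 10, next fire after T=248 is 250
  job_E: interval 11, next fire after T=248 is 253
Earliest fire time = 250 (job job_A)

Answer: 250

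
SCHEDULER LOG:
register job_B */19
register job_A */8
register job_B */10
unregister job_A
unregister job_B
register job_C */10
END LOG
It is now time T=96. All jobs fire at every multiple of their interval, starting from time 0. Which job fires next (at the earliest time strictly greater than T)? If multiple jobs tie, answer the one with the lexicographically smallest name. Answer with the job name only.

Answer: job_C

Derivation:
Op 1: register job_B */19 -> active={job_B:*/19}
Op 2: register job_A */8 -> active={job_A:*/8, job_B:*/19}
Op 3: register job_B */10 -> active={job_A:*/8, job_B:*/10}
Op 4: unregister job_A -> active={job_B:*/10}
Op 5: unregister job_B -> active={}
Op 6: register job_C */10 -> active={job_C:*/10}
  job_C: interval 10, next fire after T=96 is 100
Earliest = 100, winner (lex tiebreak) = job_C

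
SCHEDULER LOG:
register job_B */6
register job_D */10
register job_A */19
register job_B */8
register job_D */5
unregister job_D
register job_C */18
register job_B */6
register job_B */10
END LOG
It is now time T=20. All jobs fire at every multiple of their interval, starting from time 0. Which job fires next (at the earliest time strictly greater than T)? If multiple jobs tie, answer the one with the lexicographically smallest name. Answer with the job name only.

Answer: job_B

Derivation:
Op 1: register job_B */6 -> active={job_B:*/6}
Op 2: register job_D */10 -> active={job_B:*/6, job_D:*/10}
Op 3: register job_A */19 -> active={job_A:*/19, job_B:*/6, job_D:*/10}
Op 4: register job_B */8 -> active={job_A:*/19, job_B:*/8, job_D:*/10}
Op 5: register job_D */5 -> active={job_A:*/19, job_B:*/8, job_D:*/5}
Op 6: unregister job_D -> active={job_A:*/19, job_B:*/8}
Op 7: register job_C */18 -> active={job_A:*/19, job_B:*/8, job_C:*/18}
Op 8: register job_B */6 -> active={job_A:*/19, job_B:*/6, job_C:*/18}
Op 9: register job_B */10 -> active={job_A:*/19, job_B:*/10, job_C:*/18}
  job_A: interval 19, next fire after T=20 is 38
  job_B: interval 10, next fire after T=20 is 30
  job_C: interval 18, next fire after T=20 is 36
Earliest = 30, winner (lex tiebreak) = job_B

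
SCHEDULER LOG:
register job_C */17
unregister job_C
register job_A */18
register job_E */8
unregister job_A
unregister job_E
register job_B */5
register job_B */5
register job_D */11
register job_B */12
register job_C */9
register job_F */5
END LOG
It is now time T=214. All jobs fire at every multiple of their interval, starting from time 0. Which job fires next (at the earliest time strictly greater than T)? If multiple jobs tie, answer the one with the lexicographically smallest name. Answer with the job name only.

Answer: job_F

Derivation:
Op 1: register job_C */17 -> active={job_C:*/17}
Op 2: unregister job_C -> active={}
Op 3: register job_A */18 -> active={job_A:*/18}
Op 4: register job_E */8 -> active={job_A:*/18, job_E:*/8}
Op 5: unregister job_A -> active={job_E:*/8}
Op 6: unregister job_E -> active={}
Op 7: register job_B */5 -> active={job_B:*/5}
Op 8: register job_B */5 -> active={job_B:*/5}
Op 9: register job_D */11 -> active={job_B:*/5, job_D:*/11}
Op 10: register job_B */12 -> active={job_B:*/12, job_D:*/11}
Op 11: register job_C */9 -> active={job_B:*/12, job_C:*/9, job_D:*/11}
Op 12: register job_F */5 -> active={job_B:*/12, job_C:*/9, job_D:*/11, job_F:*/5}
  job_B: interval 12, next fire after T=214 is 216
  job_C: interval 9, next fire after T=214 is 216
  job_D: interval 11, next fire after T=214 is 220
  job_F: interval 5, next fire after T=214 is 215
Earliest = 215, winner (lex tiebreak) = job_F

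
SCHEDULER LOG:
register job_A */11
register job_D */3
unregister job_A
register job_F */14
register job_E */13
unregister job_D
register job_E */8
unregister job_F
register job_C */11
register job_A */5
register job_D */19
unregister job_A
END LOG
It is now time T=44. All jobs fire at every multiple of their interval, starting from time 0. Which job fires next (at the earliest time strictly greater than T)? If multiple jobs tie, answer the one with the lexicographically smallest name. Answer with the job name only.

Answer: job_E

Derivation:
Op 1: register job_A */11 -> active={job_A:*/11}
Op 2: register job_D */3 -> active={job_A:*/11, job_D:*/3}
Op 3: unregister job_A -> active={job_D:*/3}
Op 4: register job_F */14 -> active={job_D:*/3, job_F:*/14}
Op 5: register job_E */13 -> active={job_D:*/3, job_E:*/13, job_F:*/14}
Op 6: unregister job_D -> active={job_E:*/13, job_F:*/14}
Op 7: register job_E */8 -> active={job_E:*/8, job_F:*/14}
Op 8: unregister job_F -> active={job_E:*/8}
Op 9: register job_C */11 -> active={job_C:*/11, job_E:*/8}
Op 10: register job_A */5 -> active={job_A:*/5, job_C:*/11, job_E:*/8}
Op 11: register job_D */19 -> active={job_A:*/5, job_C:*/11, job_D:*/19, job_E:*/8}
Op 12: unregister job_A -> active={job_C:*/11, job_D:*/19, job_E:*/8}
  job_C: interval 11, next fire after T=44 is 55
  job_D: interval 19, next fire after T=44 is 57
  job_E: interval 8, next fire after T=44 is 48
Earliest = 48, winner (lex tiebreak) = job_E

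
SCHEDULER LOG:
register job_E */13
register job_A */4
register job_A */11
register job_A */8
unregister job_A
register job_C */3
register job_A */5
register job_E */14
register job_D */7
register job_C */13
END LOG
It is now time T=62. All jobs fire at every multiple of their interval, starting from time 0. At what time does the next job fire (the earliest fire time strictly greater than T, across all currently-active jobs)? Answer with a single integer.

Op 1: register job_E */13 -> active={job_E:*/13}
Op 2: register job_A */4 -> active={job_A:*/4, job_E:*/13}
Op 3: register job_A */11 -> active={job_A:*/11, job_E:*/13}
Op 4: register job_A */8 -> active={job_A:*/8, job_E:*/13}
Op 5: unregister job_A -> active={job_E:*/13}
Op 6: register job_C */3 -> active={job_C:*/3, job_E:*/13}
Op 7: register job_A */5 -> active={job_A:*/5, job_C:*/3, job_E:*/13}
Op 8: register job_E */14 -> active={job_A:*/5, job_C:*/3, job_E:*/14}
Op 9: register job_D */7 -> active={job_A:*/5, job_C:*/3, job_D:*/7, job_E:*/14}
Op 10: register job_C */13 -> active={job_A:*/5, job_C:*/13, job_D:*/7, job_E:*/14}
  job_A: interval 5, next fire after T=62 is 65
  job_C: interval 13, next fire after T=62 is 65
  job_D: interval 7, next fire after T=62 is 63
  job_E: interval 14, next fire after T=62 is 70
Earliest fire time = 63 (job job_D)

Answer: 63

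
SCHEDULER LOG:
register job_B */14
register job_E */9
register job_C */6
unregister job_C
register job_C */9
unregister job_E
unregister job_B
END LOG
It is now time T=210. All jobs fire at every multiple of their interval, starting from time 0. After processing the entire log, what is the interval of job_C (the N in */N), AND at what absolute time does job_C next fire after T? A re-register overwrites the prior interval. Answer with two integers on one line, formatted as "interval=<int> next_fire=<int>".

Answer: interval=9 next_fire=216

Derivation:
Op 1: register job_B */14 -> active={job_B:*/14}
Op 2: register job_E */9 -> active={job_B:*/14, job_E:*/9}
Op 3: register job_C */6 -> active={job_B:*/14, job_C:*/6, job_E:*/9}
Op 4: unregister job_C -> active={job_B:*/14, job_E:*/9}
Op 5: register job_C */9 -> active={job_B:*/14, job_C:*/9, job_E:*/9}
Op 6: unregister job_E -> active={job_B:*/14, job_C:*/9}
Op 7: unregister job_B -> active={job_C:*/9}
Final interval of job_C = 9
Next fire of job_C after T=210: (210//9+1)*9 = 216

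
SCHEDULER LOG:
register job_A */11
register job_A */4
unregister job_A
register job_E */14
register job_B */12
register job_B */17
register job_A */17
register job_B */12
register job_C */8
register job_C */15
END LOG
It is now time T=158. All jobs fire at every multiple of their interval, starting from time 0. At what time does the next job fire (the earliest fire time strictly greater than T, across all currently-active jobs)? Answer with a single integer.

Op 1: register job_A */11 -> active={job_A:*/11}
Op 2: register job_A */4 -> active={job_A:*/4}
Op 3: unregister job_A -> active={}
Op 4: register job_E */14 -> active={job_E:*/14}
Op 5: register job_B */12 -> active={job_B:*/12, job_E:*/14}
Op 6: register job_B */17 -> active={job_B:*/17, job_E:*/14}
Op 7: register job_A */17 -> active={job_A:*/17, job_B:*/17, job_E:*/14}
Op 8: register job_B */12 -> active={job_A:*/17, job_B:*/12, job_E:*/14}
Op 9: register job_C */8 -> active={job_A:*/17, job_B:*/12, job_C:*/8, job_E:*/14}
Op 10: register job_C */15 -> active={job_A:*/17, job_B:*/12, job_C:*/15, job_E:*/14}
  job_A: interval 17, next fire after T=158 is 170
  job_B: interval 12, next fire after T=158 is 168
  job_C: interval 15, next fire after T=158 is 165
  job_E: interval 14, next fire after T=158 is 168
Earliest fire time = 165 (job job_C)

Answer: 165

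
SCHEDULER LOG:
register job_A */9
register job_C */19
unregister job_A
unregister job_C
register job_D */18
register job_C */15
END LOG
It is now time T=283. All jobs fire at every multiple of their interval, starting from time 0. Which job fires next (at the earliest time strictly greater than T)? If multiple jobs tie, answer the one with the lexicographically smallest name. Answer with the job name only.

Op 1: register job_A */9 -> active={job_A:*/9}
Op 2: register job_C */19 -> active={job_A:*/9, job_C:*/19}
Op 3: unregister job_A -> active={job_C:*/19}
Op 4: unregister job_C -> active={}
Op 5: register job_D */18 -> active={job_D:*/18}
Op 6: register job_C */15 -> active={job_C:*/15, job_D:*/18}
  job_C: interval 15, next fire after T=283 is 285
  job_D: interval 18, next fire after T=283 is 288
Earliest = 285, winner (lex tiebreak) = job_C

Answer: job_C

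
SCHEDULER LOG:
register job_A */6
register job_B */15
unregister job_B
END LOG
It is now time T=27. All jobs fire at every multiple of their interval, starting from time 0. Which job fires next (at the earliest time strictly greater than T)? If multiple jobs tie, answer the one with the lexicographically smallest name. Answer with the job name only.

Op 1: register job_A */6 -> active={job_A:*/6}
Op 2: register job_B */15 -> active={job_A:*/6, job_B:*/15}
Op 3: unregister job_B -> active={job_A:*/6}
  job_A: interval 6, next fire after T=27 is 30
Earliest = 30, winner (lex tiebreak) = job_A

Answer: job_A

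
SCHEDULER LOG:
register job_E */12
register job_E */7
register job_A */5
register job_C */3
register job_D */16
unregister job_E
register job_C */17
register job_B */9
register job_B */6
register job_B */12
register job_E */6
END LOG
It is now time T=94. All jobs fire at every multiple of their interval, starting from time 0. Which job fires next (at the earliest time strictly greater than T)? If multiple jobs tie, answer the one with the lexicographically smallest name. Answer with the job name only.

Op 1: register job_E */12 -> active={job_E:*/12}
Op 2: register job_E */7 -> active={job_E:*/7}
Op 3: register job_A */5 -> active={job_A:*/5, job_E:*/7}
Op 4: register job_C */3 -> active={job_A:*/5, job_C:*/3, job_E:*/7}
Op 5: register job_D */16 -> active={job_A:*/5, job_C:*/3, job_D:*/16, job_E:*/7}
Op 6: unregister job_E -> active={job_A:*/5, job_C:*/3, job_D:*/16}
Op 7: register job_C */17 -> active={job_A:*/5, job_C:*/17, job_D:*/16}
Op 8: register job_B */9 -> active={job_A:*/5, job_B:*/9, job_C:*/17, job_D:*/16}
Op 9: register job_B */6 -> active={job_A:*/5, job_B:*/6, job_C:*/17, job_D:*/16}
Op 10: register job_B */12 -> active={job_A:*/5, job_B:*/12, job_C:*/17, job_D:*/16}
Op 11: register job_E */6 -> active={job_A:*/5, job_B:*/12, job_C:*/17, job_D:*/16, job_E:*/6}
  job_A: interval 5, next fire after T=94 is 95
  job_B: interval 12, next fire after T=94 is 96
  job_C: interval 17, next fire after T=94 is 102
  job_D: interval 16, next fire after T=94 is 96
  job_E: interval 6, next fire after T=94 is 96
Earliest = 95, winner (lex tiebreak) = job_A

Answer: job_A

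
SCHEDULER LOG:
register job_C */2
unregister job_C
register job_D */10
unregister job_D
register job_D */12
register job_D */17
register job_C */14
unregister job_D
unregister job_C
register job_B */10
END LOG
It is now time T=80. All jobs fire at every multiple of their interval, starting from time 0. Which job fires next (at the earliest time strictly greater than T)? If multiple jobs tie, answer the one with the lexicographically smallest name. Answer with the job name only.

Answer: job_B

Derivation:
Op 1: register job_C */2 -> active={job_C:*/2}
Op 2: unregister job_C -> active={}
Op 3: register job_D */10 -> active={job_D:*/10}
Op 4: unregister job_D -> active={}
Op 5: register job_D */12 -> active={job_D:*/12}
Op 6: register job_D */17 -> active={job_D:*/17}
Op 7: register job_C */14 -> active={job_C:*/14, job_D:*/17}
Op 8: unregister job_D -> active={job_C:*/14}
Op 9: unregister job_C -> active={}
Op 10: register job_B */10 -> active={job_B:*/10}
  job_B: interval 10, next fire after T=80 is 90
Earliest = 90, winner (lex tiebreak) = job_B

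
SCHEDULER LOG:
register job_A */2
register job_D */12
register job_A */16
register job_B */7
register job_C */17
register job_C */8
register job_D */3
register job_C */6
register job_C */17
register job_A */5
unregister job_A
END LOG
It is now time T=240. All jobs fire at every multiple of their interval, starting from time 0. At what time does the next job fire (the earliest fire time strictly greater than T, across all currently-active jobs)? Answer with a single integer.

Op 1: register job_A */2 -> active={job_A:*/2}
Op 2: register job_D */12 -> active={job_A:*/2, job_D:*/12}
Op 3: register job_A */16 -> active={job_A:*/16, job_D:*/12}
Op 4: register job_B */7 -> active={job_A:*/16, job_B:*/7, job_D:*/12}
Op 5: register job_C */17 -> active={job_A:*/16, job_B:*/7, job_C:*/17, job_D:*/12}
Op 6: register job_C */8 -> active={job_A:*/16, job_B:*/7, job_C:*/8, job_D:*/12}
Op 7: register job_D */3 -> active={job_A:*/16, job_B:*/7, job_C:*/8, job_D:*/3}
Op 8: register job_C */6 -> active={job_A:*/16, job_B:*/7, job_C:*/6, job_D:*/3}
Op 9: register job_C */17 -> active={job_A:*/16, job_B:*/7, job_C:*/17, job_D:*/3}
Op 10: register job_A */5 -> active={job_A:*/5, job_B:*/7, job_C:*/17, job_D:*/3}
Op 11: unregister job_A -> active={job_B:*/7, job_C:*/17, job_D:*/3}
  job_B: interval 7, next fire after T=240 is 245
  job_C: interval 17, next fire after T=240 is 255
  job_D: interval 3, next fire after T=240 is 243
Earliest fire time = 243 (job job_D)

Answer: 243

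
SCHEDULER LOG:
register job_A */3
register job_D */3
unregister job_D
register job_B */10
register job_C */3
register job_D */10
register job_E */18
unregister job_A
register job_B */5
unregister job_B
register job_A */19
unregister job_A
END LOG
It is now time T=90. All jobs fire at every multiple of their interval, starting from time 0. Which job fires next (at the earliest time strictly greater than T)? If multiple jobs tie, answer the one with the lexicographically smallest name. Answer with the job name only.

Answer: job_C

Derivation:
Op 1: register job_A */3 -> active={job_A:*/3}
Op 2: register job_D */3 -> active={job_A:*/3, job_D:*/3}
Op 3: unregister job_D -> active={job_A:*/3}
Op 4: register job_B */10 -> active={job_A:*/3, job_B:*/10}
Op 5: register job_C */3 -> active={job_A:*/3, job_B:*/10, job_C:*/3}
Op 6: register job_D */10 -> active={job_A:*/3, job_B:*/10, job_C:*/3, job_D:*/10}
Op 7: register job_E */18 -> active={job_A:*/3, job_B:*/10, job_C:*/3, job_D:*/10, job_E:*/18}
Op 8: unregister job_A -> active={job_B:*/10, job_C:*/3, job_D:*/10, job_E:*/18}
Op 9: register job_B */5 -> active={job_B:*/5, job_C:*/3, job_D:*/10, job_E:*/18}
Op 10: unregister job_B -> active={job_C:*/3, job_D:*/10, job_E:*/18}
Op 11: register job_A */19 -> active={job_A:*/19, job_C:*/3, job_D:*/10, job_E:*/18}
Op 12: unregister job_A -> active={job_C:*/3, job_D:*/10, job_E:*/18}
  job_C: interval 3, next fire after T=90 is 93
  job_D: interval 10, next fire after T=90 is 100
  job_E: interval 18, next fire after T=90 is 108
Earliest = 93, winner (lex tiebreak) = job_C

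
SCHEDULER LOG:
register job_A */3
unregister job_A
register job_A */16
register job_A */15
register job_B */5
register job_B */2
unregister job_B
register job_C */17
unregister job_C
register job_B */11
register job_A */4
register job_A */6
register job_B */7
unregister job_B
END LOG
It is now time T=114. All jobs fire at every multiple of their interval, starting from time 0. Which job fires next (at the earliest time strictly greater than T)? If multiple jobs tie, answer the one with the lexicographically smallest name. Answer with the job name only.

Answer: job_A

Derivation:
Op 1: register job_A */3 -> active={job_A:*/3}
Op 2: unregister job_A -> active={}
Op 3: register job_A */16 -> active={job_A:*/16}
Op 4: register job_A */15 -> active={job_A:*/15}
Op 5: register job_B */5 -> active={job_A:*/15, job_B:*/5}
Op 6: register job_B */2 -> active={job_A:*/15, job_B:*/2}
Op 7: unregister job_B -> active={job_A:*/15}
Op 8: register job_C */17 -> active={job_A:*/15, job_C:*/17}
Op 9: unregister job_C -> active={job_A:*/15}
Op 10: register job_B */11 -> active={job_A:*/15, job_B:*/11}
Op 11: register job_A */4 -> active={job_A:*/4, job_B:*/11}
Op 12: register job_A */6 -> active={job_A:*/6, job_B:*/11}
Op 13: register job_B */7 -> active={job_A:*/6, job_B:*/7}
Op 14: unregister job_B -> active={job_A:*/6}
  job_A: interval 6, next fire after T=114 is 120
Earliest = 120, winner (lex tiebreak) = job_A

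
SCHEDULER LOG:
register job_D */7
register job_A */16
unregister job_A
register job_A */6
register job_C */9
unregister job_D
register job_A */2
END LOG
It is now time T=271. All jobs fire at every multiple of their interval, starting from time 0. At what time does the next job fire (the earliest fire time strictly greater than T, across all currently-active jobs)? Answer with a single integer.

Answer: 272

Derivation:
Op 1: register job_D */7 -> active={job_D:*/7}
Op 2: register job_A */16 -> active={job_A:*/16, job_D:*/7}
Op 3: unregister job_A -> active={job_D:*/7}
Op 4: register job_A */6 -> active={job_A:*/6, job_D:*/7}
Op 5: register job_C */9 -> active={job_A:*/6, job_C:*/9, job_D:*/7}
Op 6: unregister job_D -> active={job_A:*/6, job_C:*/9}
Op 7: register job_A */2 -> active={job_A:*/2, job_C:*/9}
  job_A: interval 2, next fire after T=271 is 272
  job_C: interval 9, next fire after T=271 is 279
Earliest fire time = 272 (job job_A)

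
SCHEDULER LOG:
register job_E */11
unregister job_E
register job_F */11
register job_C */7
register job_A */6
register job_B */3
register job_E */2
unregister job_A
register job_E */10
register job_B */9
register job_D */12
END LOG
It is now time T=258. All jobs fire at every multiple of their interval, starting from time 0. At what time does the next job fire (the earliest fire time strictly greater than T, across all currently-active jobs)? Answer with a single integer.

Answer: 259

Derivation:
Op 1: register job_E */11 -> active={job_E:*/11}
Op 2: unregister job_E -> active={}
Op 3: register job_F */11 -> active={job_F:*/11}
Op 4: register job_C */7 -> active={job_C:*/7, job_F:*/11}
Op 5: register job_A */6 -> active={job_A:*/6, job_C:*/7, job_F:*/11}
Op 6: register job_B */3 -> active={job_A:*/6, job_B:*/3, job_C:*/7, job_F:*/11}
Op 7: register job_E */2 -> active={job_A:*/6, job_B:*/3, job_C:*/7, job_E:*/2, job_F:*/11}
Op 8: unregister job_A -> active={job_B:*/3, job_C:*/7, job_E:*/2, job_F:*/11}
Op 9: register job_E */10 -> active={job_B:*/3, job_C:*/7, job_E:*/10, job_F:*/11}
Op 10: register job_B */9 -> active={job_B:*/9, job_C:*/7, job_E:*/10, job_F:*/11}
Op 11: register job_D */12 -> active={job_B:*/9, job_C:*/7, job_D:*/12, job_E:*/10, job_F:*/11}
  job_B: interval 9, next fire after T=258 is 261
  job_C: interval 7, next fire after T=258 is 259
  job_D: interval 12, next fire after T=258 is 264
  job_E: interval 10, next fire after T=258 is 260
  job_F: interval 11, next fire after T=258 is 264
Earliest fire time = 259 (job job_C)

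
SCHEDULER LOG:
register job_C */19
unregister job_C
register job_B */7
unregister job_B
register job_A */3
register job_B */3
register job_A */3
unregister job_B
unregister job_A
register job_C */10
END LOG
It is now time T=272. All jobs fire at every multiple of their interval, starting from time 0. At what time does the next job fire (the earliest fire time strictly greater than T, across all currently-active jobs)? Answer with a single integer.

Op 1: register job_C */19 -> active={job_C:*/19}
Op 2: unregister job_C -> active={}
Op 3: register job_B */7 -> active={job_B:*/7}
Op 4: unregister job_B -> active={}
Op 5: register job_A */3 -> active={job_A:*/3}
Op 6: register job_B */3 -> active={job_A:*/3, job_B:*/3}
Op 7: register job_A */3 -> active={job_A:*/3, job_B:*/3}
Op 8: unregister job_B -> active={job_A:*/3}
Op 9: unregister job_A -> active={}
Op 10: register job_C */10 -> active={job_C:*/10}
  job_C: interval 10, next fire after T=272 is 280
Earliest fire time = 280 (job job_C)

Answer: 280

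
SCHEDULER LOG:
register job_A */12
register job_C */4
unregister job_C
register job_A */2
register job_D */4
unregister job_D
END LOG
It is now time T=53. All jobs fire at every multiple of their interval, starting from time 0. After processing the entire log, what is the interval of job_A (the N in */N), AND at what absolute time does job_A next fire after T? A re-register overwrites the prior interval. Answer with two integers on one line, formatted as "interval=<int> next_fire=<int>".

Op 1: register job_A */12 -> active={job_A:*/12}
Op 2: register job_C */4 -> active={job_A:*/12, job_C:*/4}
Op 3: unregister job_C -> active={job_A:*/12}
Op 4: register job_A */2 -> active={job_A:*/2}
Op 5: register job_D */4 -> active={job_A:*/2, job_D:*/4}
Op 6: unregister job_D -> active={job_A:*/2}
Final interval of job_A = 2
Next fire of job_A after T=53: (53//2+1)*2 = 54

Answer: interval=2 next_fire=54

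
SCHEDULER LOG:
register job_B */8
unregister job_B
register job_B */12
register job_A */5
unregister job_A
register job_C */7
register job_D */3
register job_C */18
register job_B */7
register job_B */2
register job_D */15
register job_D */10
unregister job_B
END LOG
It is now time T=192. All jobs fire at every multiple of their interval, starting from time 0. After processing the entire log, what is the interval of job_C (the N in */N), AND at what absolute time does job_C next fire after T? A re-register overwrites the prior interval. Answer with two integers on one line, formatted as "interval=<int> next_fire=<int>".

Op 1: register job_B */8 -> active={job_B:*/8}
Op 2: unregister job_B -> active={}
Op 3: register job_B */12 -> active={job_B:*/12}
Op 4: register job_A */5 -> active={job_A:*/5, job_B:*/12}
Op 5: unregister job_A -> active={job_B:*/12}
Op 6: register job_C */7 -> active={job_B:*/12, job_C:*/7}
Op 7: register job_D */3 -> active={job_B:*/12, job_C:*/7, job_D:*/3}
Op 8: register job_C */18 -> active={job_B:*/12, job_C:*/18, job_D:*/3}
Op 9: register job_B */7 -> active={job_B:*/7, job_C:*/18, job_D:*/3}
Op 10: register job_B */2 -> active={job_B:*/2, job_C:*/18, job_D:*/3}
Op 11: register job_D */15 -> active={job_B:*/2, job_C:*/18, job_D:*/15}
Op 12: register job_D */10 -> active={job_B:*/2, job_C:*/18, job_D:*/10}
Op 13: unregister job_B -> active={job_C:*/18, job_D:*/10}
Final interval of job_C = 18
Next fire of job_C after T=192: (192//18+1)*18 = 198

Answer: interval=18 next_fire=198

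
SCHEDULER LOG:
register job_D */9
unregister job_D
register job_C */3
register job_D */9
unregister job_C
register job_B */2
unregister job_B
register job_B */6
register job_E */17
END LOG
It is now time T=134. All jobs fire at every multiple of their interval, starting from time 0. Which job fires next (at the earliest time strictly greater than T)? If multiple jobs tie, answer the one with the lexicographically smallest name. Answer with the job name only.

Op 1: register job_D */9 -> active={job_D:*/9}
Op 2: unregister job_D -> active={}
Op 3: register job_C */3 -> active={job_C:*/3}
Op 4: register job_D */9 -> active={job_C:*/3, job_D:*/9}
Op 5: unregister job_C -> active={job_D:*/9}
Op 6: register job_B */2 -> active={job_B:*/2, job_D:*/9}
Op 7: unregister job_B -> active={job_D:*/9}
Op 8: register job_B */6 -> active={job_B:*/6, job_D:*/9}
Op 9: register job_E */17 -> active={job_B:*/6, job_D:*/9, job_E:*/17}
  job_B: interval 6, next fire after T=134 is 138
  job_D: interval 9, next fire after T=134 is 135
  job_E: interval 17, next fire after T=134 is 136
Earliest = 135, winner (lex tiebreak) = job_D

Answer: job_D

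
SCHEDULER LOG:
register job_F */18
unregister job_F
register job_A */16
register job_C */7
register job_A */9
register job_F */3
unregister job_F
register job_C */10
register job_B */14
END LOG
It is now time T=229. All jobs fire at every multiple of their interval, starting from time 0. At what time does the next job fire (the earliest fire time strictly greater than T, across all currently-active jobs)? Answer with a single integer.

Answer: 230

Derivation:
Op 1: register job_F */18 -> active={job_F:*/18}
Op 2: unregister job_F -> active={}
Op 3: register job_A */16 -> active={job_A:*/16}
Op 4: register job_C */7 -> active={job_A:*/16, job_C:*/7}
Op 5: register job_A */9 -> active={job_A:*/9, job_C:*/7}
Op 6: register job_F */3 -> active={job_A:*/9, job_C:*/7, job_F:*/3}
Op 7: unregister job_F -> active={job_A:*/9, job_C:*/7}
Op 8: register job_C */10 -> active={job_A:*/9, job_C:*/10}
Op 9: register job_B */14 -> active={job_A:*/9, job_B:*/14, job_C:*/10}
  job_A: interval 9, next fire after T=229 is 234
  job_B: interval 14, next fire after T=229 is 238
  job_C: interval 10, next fire after T=229 is 230
Earliest fire time = 230 (job job_C)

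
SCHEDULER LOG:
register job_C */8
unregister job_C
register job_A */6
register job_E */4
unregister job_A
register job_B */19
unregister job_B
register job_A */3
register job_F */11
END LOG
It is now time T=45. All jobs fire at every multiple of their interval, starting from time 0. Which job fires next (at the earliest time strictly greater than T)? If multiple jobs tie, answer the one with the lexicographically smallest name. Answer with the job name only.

Answer: job_A

Derivation:
Op 1: register job_C */8 -> active={job_C:*/8}
Op 2: unregister job_C -> active={}
Op 3: register job_A */6 -> active={job_A:*/6}
Op 4: register job_E */4 -> active={job_A:*/6, job_E:*/4}
Op 5: unregister job_A -> active={job_E:*/4}
Op 6: register job_B */19 -> active={job_B:*/19, job_E:*/4}
Op 7: unregister job_B -> active={job_E:*/4}
Op 8: register job_A */3 -> active={job_A:*/3, job_E:*/4}
Op 9: register job_F */11 -> active={job_A:*/3, job_E:*/4, job_F:*/11}
  job_A: interval 3, next fire after T=45 is 48
  job_E: interval 4, next fire after T=45 is 48
  job_F: interval 11, next fire after T=45 is 55
Earliest = 48, winner (lex tiebreak) = job_A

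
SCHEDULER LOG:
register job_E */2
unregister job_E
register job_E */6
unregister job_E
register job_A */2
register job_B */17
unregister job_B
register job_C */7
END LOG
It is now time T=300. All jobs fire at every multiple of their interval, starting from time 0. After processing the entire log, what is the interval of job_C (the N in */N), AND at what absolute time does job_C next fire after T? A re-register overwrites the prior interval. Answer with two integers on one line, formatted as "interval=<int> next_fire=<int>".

Answer: interval=7 next_fire=301

Derivation:
Op 1: register job_E */2 -> active={job_E:*/2}
Op 2: unregister job_E -> active={}
Op 3: register job_E */6 -> active={job_E:*/6}
Op 4: unregister job_E -> active={}
Op 5: register job_A */2 -> active={job_A:*/2}
Op 6: register job_B */17 -> active={job_A:*/2, job_B:*/17}
Op 7: unregister job_B -> active={job_A:*/2}
Op 8: register job_C */7 -> active={job_A:*/2, job_C:*/7}
Final interval of job_C = 7
Next fire of job_C after T=300: (300//7+1)*7 = 301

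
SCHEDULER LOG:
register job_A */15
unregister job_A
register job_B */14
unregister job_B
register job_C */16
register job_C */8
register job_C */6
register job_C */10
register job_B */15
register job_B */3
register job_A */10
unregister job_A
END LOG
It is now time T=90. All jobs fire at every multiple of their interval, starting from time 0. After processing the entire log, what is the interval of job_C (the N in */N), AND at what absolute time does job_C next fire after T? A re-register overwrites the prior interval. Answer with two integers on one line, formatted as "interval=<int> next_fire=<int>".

Answer: interval=10 next_fire=100

Derivation:
Op 1: register job_A */15 -> active={job_A:*/15}
Op 2: unregister job_A -> active={}
Op 3: register job_B */14 -> active={job_B:*/14}
Op 4: unregister job_B -> active={}
Op 5: register job_C */16 -> active={job_C:*/16}
Op 6: register job_C */8 -> active={job_C:*/8}
Op 7: register job_C */6 -> active={job_C:*/6}
Op 8: register job_C */10 -> active={job_C:*/10}
Op 9: register job_B */15 -> active={job_B:*/15, job_C:*/10}
Op 10: register job_B */3 -> active={job_B:*/3, job_C:*/10}
Op 11: register job_A */10 -> active={job_A:*/10, job_B:*/3, job_C:*/10}
Op 12: unregister job_A -> active={job_B:*/3, job_C:*/10}
Final interval of job_C = 10
Next fire of job_C after T=90: (90//10+1)*10 = 100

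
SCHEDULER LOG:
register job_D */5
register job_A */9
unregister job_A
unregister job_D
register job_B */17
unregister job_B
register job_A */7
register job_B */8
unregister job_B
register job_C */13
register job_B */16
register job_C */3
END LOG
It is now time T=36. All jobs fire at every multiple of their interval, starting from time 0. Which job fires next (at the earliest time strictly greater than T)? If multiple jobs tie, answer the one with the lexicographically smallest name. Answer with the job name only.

Op 1: register job_D */5 -> active={job_D:*/5}
Op 2: register job_A */9 -> active={job_A:*/9, job_D:*/5}
Op 3: unregister job_A -> active={job_D:*/5}
Op 4: unregister job_D -> active={}
Op 5: register job_B */17 -> active={job_B:*/17}
Op 6: unregister job_B -> active={}
Op 7: register job_A */7 -> active={job_A:*/7}
Op 8: register job_B */8 -> active={job_A:*/7, job_B:*/8}
Op 9: unregister job_B -> active={job_A:*/7}
Op 10: register job_C */13 -> active={job_A:*/7, job_C:*/13}
Op 11: register job_B */16 -> active={job_A:*/7, job_B:*/16, job_C:*/13}
Op 12: register job_C */3 -> active={job_A:*/7, job_B:*/16, job_C:*/3}
  job_A: interval 7, next fire after T=36 is 42
  job_B: interval 16, next fire after T=36 is 48
  job_C: interval 3, next fire after T=36 is 39
Earliest = 39, winner (lex tiebreak) = job_C

Answer: job_C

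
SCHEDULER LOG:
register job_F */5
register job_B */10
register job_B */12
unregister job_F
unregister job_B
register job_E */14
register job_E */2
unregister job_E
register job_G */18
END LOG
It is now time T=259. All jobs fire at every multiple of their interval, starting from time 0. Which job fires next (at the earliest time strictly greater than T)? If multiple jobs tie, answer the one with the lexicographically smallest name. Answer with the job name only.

Answer: job_G

Derivation:
Op 1: register job_F */5 -> active={job_F:*/5}
Op 2: register job_B */10 -> active={job_B:*/10, job_F:*/5}
Op 3: register job_B */12 -> active={job_B:*/12, job_F:*/5}
Op 4: unregister job_F -> active={job_B:*/12}
Op 5: unregister job_B -> active={}
Op 6: register job_E */14 -> active={job_E:*/14}
Op 7: register job_E */2 -> active={job_E:*/2}
Op 8: unregister job_E -> active={}
Op 9: register job_G */18 -> active={job_G:*/18}
  job_G: interval 18, next fire after T=259 is 270
Earliest = 270, winner (lex tiebreak) = job_G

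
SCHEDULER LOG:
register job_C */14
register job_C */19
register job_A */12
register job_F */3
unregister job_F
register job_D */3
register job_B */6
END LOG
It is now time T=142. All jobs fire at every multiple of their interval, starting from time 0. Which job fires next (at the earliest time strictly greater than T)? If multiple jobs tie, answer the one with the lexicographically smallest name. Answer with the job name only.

Answer: job_A

Derivation:
Op 1: register job_C */14 -> active={job_C:*/14}
Op 2: register job_C */19 -> active={job_C:*/19}
Op 3: register job_A */12 -> active={job_A:*/12, job_C:*/19}
Op 4: register job_F */3 -> active={job_A:*/12, job_C:*/19, job_F:*/3}
Op 5: unregister job_F -> active={job_A:*/12, job_C:*/19}
Op 6: register job_D */3 -> active={job_A:*/12, job_C:*/19, job_D:*/3}
Op 7: register job_B */6 -> active={job_A:*/12, job_B:*/6, job_C:*/19, job_D:*/3}
  job_A: interval 12, next fire after T=142 is 144
  job_B: interval 6, next fire after T=142 is 144
  job_C: interval 19, next fire after T=142 is 152
  job_D: interval 3, next fire after T=142 is 144
Earliest = 144, winner (lex tiebreak) = job_A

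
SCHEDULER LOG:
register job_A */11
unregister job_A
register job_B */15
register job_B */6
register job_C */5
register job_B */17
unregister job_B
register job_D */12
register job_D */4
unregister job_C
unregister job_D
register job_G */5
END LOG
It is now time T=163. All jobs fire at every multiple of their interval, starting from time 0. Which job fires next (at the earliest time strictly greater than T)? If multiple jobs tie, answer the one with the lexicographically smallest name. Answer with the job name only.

Op 1: register job_A */11 -> active={job_A:*/11}
Op 2: unregister job_A -> active={}
Op 3: register job_B */15 -> active={job_B:*/15}
Op 4: register job_B */6 -> active={job_B:*/6}
Op 5: register job_C */5 -> active={job_B:*/6, job_C:*/5}
Op 6: register job_B */17 -> active={job_B:*/17, job_C:*/5}
Op 7: unregister job_B -> active={job_C:*/5}
Op 8: register job_D */12 -> active={job_C:*/5, job_D:*/12}
Op 9: register job_D */4 -> active={job_C:*/5, job_D:*/4}
Op 10: unregister job_C -> active={job_D:*/4}
Op 11: unregister job_D -> active={}
Op 12: register job_G */5 -> active={job_G:*/5}
  job_G: interval 5, next fire after T=163 is 165
Earliest = 165, winner (lex tiebreak) = job_G

Answer: job_G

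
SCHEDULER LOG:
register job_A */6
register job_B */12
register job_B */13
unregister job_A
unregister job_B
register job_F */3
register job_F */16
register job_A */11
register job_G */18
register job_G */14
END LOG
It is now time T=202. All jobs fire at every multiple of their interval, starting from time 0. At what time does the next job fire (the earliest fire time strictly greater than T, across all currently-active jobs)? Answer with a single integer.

Answer: 208

Derivation:
Op 1: register job_A */6 -> active={job_A:*/6}
Op 2: register job_B */12 -> active={job_A:*/6, job_B:*/12}
Op 3: register job_B */13 -> active={job_A:*/6, job_B:*/13}
Op 4: unregister job_A -> active={job_B:*/13}
Op 5: unregister job_B -> active={}
Op 6: register job_F */3 -> active={job_F:*/3}
Op 7: register job_F */16 -> active={job_F:*/16}
Op 8: register job_A */11 -> active={job_A:*/11, job_F:*/16}
Op 9: register job_G */18 -> active={job_A:*/11, job_F:*/16, job_G:*/18}
Op 10: register job_G */14 -> active={job_A:*/11, job_F:*/16, job_G:*/14}
  job_A: interval 11, next fire after T=202 is 209
  job_F: interval 16, next fire after T=202 is 208
  job_G: interval 14, next fire after T=202 is 210
Earliest fire time = 208 (job job_F)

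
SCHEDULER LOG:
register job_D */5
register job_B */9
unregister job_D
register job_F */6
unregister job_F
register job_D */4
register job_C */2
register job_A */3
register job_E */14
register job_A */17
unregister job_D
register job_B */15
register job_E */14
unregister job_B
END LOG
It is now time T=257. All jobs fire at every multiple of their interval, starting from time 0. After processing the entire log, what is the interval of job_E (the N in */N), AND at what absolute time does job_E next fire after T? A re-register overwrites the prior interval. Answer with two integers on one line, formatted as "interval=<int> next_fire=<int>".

Op 1: register job_D */5 -> active={job_D:*/5}
Op 2: register job_B */9 -> active={job_B:*/9, job_D:*/5}
Op 3: unregister job_D -> active={job_B:*/9}
Op 4: register job_F */6 -> active={job_B:*/9, job_F:*/6}
Op 5: unregister job_F -> active={job_B:*/9}
Op 6: register job_D */4 -> active={job_B:*/9, job_D:*/4}
Op 7: register job_C */2 -> active={job_B:*/9, job_C:*/2, job_D:*/4}
Op 8: register job_A */3 -> active={job_A:*/3, job_B:*/9, job_C:*/2, job_D:*/4}
Op 9: register job_E */14 -> active={job_A:*/3, job_B:*/9, job_C:*/2, job_D:*/4, job_E:*/14}
Op 10: register job_A */17 -> active={job_A:*/17, job_B:*/9, job_C:*/2, job_D:*/4, job_E:*/14}
Op 11: unregister job_D -> active={job_A:*/17, job_B:*/9, job_C:*/2, job_E:*/14}
Op 12: register job_B */15 -> active={job_A:*/17, job_B:*/15, job_C:*/2, job_E:*/14}
Op 13: register job_E */14 -> active={job_A:*/17, job_B:*/15, job_C:*/2, job_E:*/14}
Op 14: unregister job_B -> active={job_A:*/17, job_C:*/2, job_E:*/14}
Final interval of job_E = 14
Next fire of job_E after T=257: (257//14+1)*14 = 266

Answer: interval=14 next_fire=266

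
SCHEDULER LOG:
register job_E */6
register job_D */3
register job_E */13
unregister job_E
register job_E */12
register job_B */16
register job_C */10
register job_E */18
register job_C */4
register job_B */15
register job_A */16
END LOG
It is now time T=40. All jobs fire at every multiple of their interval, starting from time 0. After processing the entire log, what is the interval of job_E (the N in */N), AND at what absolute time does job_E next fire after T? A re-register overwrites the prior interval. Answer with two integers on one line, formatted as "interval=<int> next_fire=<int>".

Answer: interval=18 next_fire=54

Derivation:
Op 1: register job_E */6 -> active={job_E:*/6}
Op 2: register job_D */3 -> active={job_D:*/3, job_E:*/6}
Op 3: register job_E */13 -> active={job_D:*/3, job_E:*/13}
Op 4: unregister job_E -> active={job_D:*/3}
Op 5: register job_E */12 -> active={job_D:*/3, job_E:*/12}
Op 6: register job_B */16 -> active={job_B:*/16, job_D:*/3, job_E:*/12}
Op 7: register job_C */10 -> active={job_B:*/16, job_C:*/10, job_D:*/3, job_E:*/12}
Op 8: register job_E */18 -> active={job_B:*/16, job_C:*/10, job_D:*/3, job_E:*/18}
Op 9: register job_C */4 -> active={job_B:*/16, job_C:*/4, job_D:*/3, job_E:*/18}
Op 10: register job_B */15 -> active={job_B:*/15, job_C:*/4, job_D:*/3, job_E:*/18}
Op 11: register job_A */16 -> active={job_A:*/16, job_B:*/15, job_C:*/4, job_D:*/3, job_E:*/18}
Final interval of job_E = 18
Next fire of job_E after T=40: (40//18+1)*18 = 54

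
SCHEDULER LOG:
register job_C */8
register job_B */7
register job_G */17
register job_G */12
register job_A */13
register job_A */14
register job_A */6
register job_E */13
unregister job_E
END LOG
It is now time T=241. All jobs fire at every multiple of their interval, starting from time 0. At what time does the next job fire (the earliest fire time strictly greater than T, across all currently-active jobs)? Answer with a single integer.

Op 1: register job_C */8 -> active={job_C:*/8}
Op 2: register job_B */7 -> active={job_B:*/7, job_C:*/8}
Op 3: register job_G */17 -> active={job_B:*/7, job_C:*/8, job_G:*/17}
Op 4: register job_G */12 -> active={job_B:*/7, job_C:*/8, job_G:*/12}
Op 5: register job_A */13 -> active={job_A:*/13, job_B:*/7, job_C:*/8, job_G:*/12}
Op 6: register job_A */14 -> active={job_A:*/14, job_B:*/7, job_C:*/8, job_G:*/12}
Op 7: register job_A */6 -> active={job_A:*/6, job_B:*/7, job_C:*/8, job_G:*/12}
Op 8: register job_E */13 -> active={job_A:*/6, job_B:*/7, job_C:*/8, job_E:*/13, job_G:*/12}
Op 9: unregister job_E -> active={job_A:*/6, job_B:*/7, job_C:*/8, job_G:*/12}
  job_A: interval 6, next fire after T=241 is 246
  job_B: interval 7, next fire after T=241 is 245
  job_C: interval 8, next fire after T=241 is 248
  job_G: interval 12, next fire after T=241 is 252
Earliest fire time = 245 (job job_B)

Answer: 245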